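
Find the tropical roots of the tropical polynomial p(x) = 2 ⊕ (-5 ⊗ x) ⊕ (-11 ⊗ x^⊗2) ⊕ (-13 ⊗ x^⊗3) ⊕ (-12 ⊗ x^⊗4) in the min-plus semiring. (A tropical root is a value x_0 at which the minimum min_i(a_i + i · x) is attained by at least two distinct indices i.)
Roots: {-1, 2, 6, 7}

Each tropical root is a break point of the lower envelope of the lines y = a_i + i · x (there are 5 lines, with slopes 0, 1, ..., 4). Only the lines that attain the minimum somewhere contribute to roots; other lines are dominated. Here the surviving (envelope) indices are i = 4, i = 3, i = 2, i = 1, i = 0.
Intersections between consecutive envelope lines give the roots: for adjacent envelope indices i < j the intersection is x = (a_i − a_j) / (j − i). Reading off the sorted break points: {-1, 2, 6, 7}.
Verification: at each break x_0, at least two indices attain the minimum of min_i(a_i + i · x_0).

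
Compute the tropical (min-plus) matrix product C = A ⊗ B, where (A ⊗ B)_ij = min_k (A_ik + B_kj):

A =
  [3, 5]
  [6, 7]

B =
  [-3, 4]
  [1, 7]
A ⊗ B =
  [0, 7]
  [3, 10]

Apply the min-plus product entry-by-entry:
  C[0][0] = min over k of (A[0][0] + B[0][0] = 3 + -3 = 0, A[0][1] + B[1][0] = 5 + 1 = 6) = 0 (attained at k = 0)
  C[0][1] = min over k of (A[0][0] + B[0][1] = 3 + 4 = 7, A[0][1] + B[1][1] = 5 + 7 = 12) = 7 (attained at k = 0)
  C[1][0] = min over k of (A[1][0] + B[0][0] = 6 + -3 = 3, A[1][1] + B[1][0] = 7 + 1 = 8) = 3 (attained at k = 0)
  C[1][1] = min over k of (A[1][0] + B[0][1] = 6 + 4 = 10, A[1][1] + B[1][1] = 7 + 7 = 14) = 10 (attained at k = 0)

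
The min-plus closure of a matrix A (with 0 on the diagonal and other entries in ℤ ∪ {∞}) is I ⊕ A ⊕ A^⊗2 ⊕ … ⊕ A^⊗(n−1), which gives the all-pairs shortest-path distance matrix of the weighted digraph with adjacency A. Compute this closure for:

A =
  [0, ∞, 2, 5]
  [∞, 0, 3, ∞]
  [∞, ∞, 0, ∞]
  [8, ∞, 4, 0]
Closure =
  [0, ∞, 2, 5]
  [∞, 0, 3, ∞]
  [∞, ∞, 0, ∞]
  [8, ∞, 4, 0]

This is the Floyd-Warshall all-pairs shortest-path computation. For each intermediate vertex k = 0, 1, …, 3, update dist[i][j] ← min(dist[i][j], dist[i][k] + dist[k][j]). The final matrix gives, for each (i, j), the minimum total weight of any directed path from i to j (possibly empty when i = j).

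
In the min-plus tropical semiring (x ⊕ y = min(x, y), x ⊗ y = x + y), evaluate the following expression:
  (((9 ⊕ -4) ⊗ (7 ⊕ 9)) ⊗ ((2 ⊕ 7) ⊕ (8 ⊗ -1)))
(((9 ⊕ -4) ⊗ (7 ⊕ 9)) ⊗ ((2 ⊕ 7) ⊕ (8 ⊗ -1))) = 5

Expand innermost to outermost. Recall ⊕ takes the minimum of its arguments and ⊗ takes their sum. Working out the expression (((9 ⊕ -4) ⊗ (7 ⊕ 9)) ⊗ ((2 ⊕ 7) ⊕ (8 ⊗ -1))) gives 5.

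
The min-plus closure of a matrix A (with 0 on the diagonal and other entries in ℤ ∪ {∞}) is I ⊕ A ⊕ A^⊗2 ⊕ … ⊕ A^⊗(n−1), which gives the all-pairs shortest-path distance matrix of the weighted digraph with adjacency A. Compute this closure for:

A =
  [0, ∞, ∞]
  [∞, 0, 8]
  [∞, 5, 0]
Closure =
  [0, ∞, ∞]
  [∞, 0, 8]
  [∞, 5, 0]

This is the Floyd-Warshall all-pairs shortest-path computation. For each intermediate vertex k = 0, 1, …, 2, update dist[i][j] ← min(dist[i][j], dist[i][k] + dist[k][j]). The final matrix gives, for each (i, j), the minimum total weight of any directed path from i to j (possibly empty when i = j).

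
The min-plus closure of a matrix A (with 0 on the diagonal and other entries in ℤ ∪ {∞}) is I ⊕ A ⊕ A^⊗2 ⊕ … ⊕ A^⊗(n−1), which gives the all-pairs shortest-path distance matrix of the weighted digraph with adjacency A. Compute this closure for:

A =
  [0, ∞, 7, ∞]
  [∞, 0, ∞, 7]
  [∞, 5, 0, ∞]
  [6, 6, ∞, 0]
Closure =
  [0, 12, 7, 19]
  [13, 0, 20, 7]
  [18, 5, 0, 12]
  [6, 6, 13, 0]

This is the Floyd-Warshall all-pairs shortest-path computation. For each intermediate vertex k = 0, 1, …, 3, update dist[i][j] ← min(dist[i][j], dist[i][k] + dist[k][j]). The final matrix gives, for each (i, j), the minimum total weight of any directed path from i to j (possibly empty when i = j).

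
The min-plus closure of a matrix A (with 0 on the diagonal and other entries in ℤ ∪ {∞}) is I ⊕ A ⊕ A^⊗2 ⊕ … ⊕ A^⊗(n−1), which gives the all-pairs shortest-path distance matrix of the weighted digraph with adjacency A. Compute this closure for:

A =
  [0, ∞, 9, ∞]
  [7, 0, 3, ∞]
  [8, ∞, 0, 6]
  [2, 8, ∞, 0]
Closure =
  [0, 23, 9, 15]
  [7, 0, 3, 9]
  [8, 14, 0, 6]
  [2, 8, 11, 0]

This is the Floyd-Warshall all-pairs shortest-path computation. For each intermediate vertex k = 0, 1, …, 3, update dist[i][j] ← min(dist[i][j], dist[i][k] + dist[k][j]). The final matrix gives, for each (i, j), the minimum total weight of any directed path from i to j (possibly empty when i = j).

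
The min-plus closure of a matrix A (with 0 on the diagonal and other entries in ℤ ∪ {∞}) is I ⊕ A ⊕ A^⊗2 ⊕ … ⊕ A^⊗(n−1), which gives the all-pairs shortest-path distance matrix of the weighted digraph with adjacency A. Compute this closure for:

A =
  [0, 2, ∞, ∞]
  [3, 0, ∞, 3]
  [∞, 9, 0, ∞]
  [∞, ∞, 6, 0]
Closure =
  [0, 2, 11, 5]
  [3, 0, 9, 3]
  [12, 9, 0, 12]
  [18, 15, 6, 0]

This is the Floyd-Warshall all-pairs shortest-path computation. For each intermediate vertex k = 0, 1, …, 3, update dist[i][j] ← min(dist[i][j], dist[i][k] + dist[k][j]). The final matrix gives, for each (i, j), the minimum total weight of any directed path from i to j (possibly empty when i = j).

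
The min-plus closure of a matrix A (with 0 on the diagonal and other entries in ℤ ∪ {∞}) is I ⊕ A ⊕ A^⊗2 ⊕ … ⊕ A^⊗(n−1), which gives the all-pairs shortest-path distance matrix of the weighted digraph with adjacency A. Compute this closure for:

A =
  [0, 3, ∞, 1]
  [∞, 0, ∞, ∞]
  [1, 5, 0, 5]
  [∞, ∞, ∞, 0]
Closure =
  [0, 3, ∞, 1]
  [∞, 0, ∞, ∞]
  [1, 4, 0, 2]
  [∞, ∞, ∞, 0]

This is the Floyd-Warshall all-pairs shortest-path computation. For each intermediate vertex k = 0, 1, …, 3, update dist[i][j] ← min(dist[i][j], dist[i][k] + dist[k][j]). The final matrix gives, for each (i, j), the minimum total weight of any directed path from i to j (possibly empty when i = j).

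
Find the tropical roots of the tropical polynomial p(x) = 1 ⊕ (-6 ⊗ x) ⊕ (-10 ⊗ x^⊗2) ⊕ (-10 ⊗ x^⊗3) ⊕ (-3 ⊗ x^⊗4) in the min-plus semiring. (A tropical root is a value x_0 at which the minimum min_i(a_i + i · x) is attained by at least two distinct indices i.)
Roots: {-7, 0, 4, 7}

Each tropical root is a break point of the lower envelope of the lines y = a_i + i · x (there are 5 lines, with slopes 0, 1, ..., 4). Only the lines that attain the minimum somewhere contribute to roots; other lines are dominated. Here the surviving (envelope) indices are i = 4, i = 3, i = 2, i = 1, i = 0.
Intersections between consecutive envelope lines give the roots: for adjacent envelope indices i < j the intersection is x = (a_i − a_j) / (j − i). Reading off the sorted break points: {-7, 0, 4, 7}.
Verification: at each break x_0, at least two indices attain the minimum of min_i(a_i + i · x_0).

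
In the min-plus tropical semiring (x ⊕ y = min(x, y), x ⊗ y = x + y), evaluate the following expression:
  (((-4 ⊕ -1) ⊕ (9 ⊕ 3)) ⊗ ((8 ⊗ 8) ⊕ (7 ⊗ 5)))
(((-4 ⊕ -1) ⊕ (9 ⊕ 3)) ⊗ ((8 ⊗ 8) ⊕ (7 ⊗ 5))) = 8

Expand innermost to outermost. Recall ⊕ takes the minimum of its arguments and ⊗ takes their sum. Working out the expression (((-4 ⊕ -1) ⊕ (9 ⊕ 3)) ⊗ ((8 ⊗ 8) ⊕ (7 ⊗ 5))) gives 8.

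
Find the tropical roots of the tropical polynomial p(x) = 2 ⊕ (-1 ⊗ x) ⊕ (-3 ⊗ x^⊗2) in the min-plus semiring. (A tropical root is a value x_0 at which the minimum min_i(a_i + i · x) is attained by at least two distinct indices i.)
Roots: {2, 3}

Each tropical root is a break point of the lower envelope of the lines y = a_i + i · x (there are 3 lines, with slopes 0, 1, ..., 2). Only the lines that attain the minimum somewhere contribute to roots; other lines are dominated. Here the surviving (envelope) indices are i = 2, i = 1, i = 0.
Intersections between consecutive envelope lines give the roots: for adjacent envelope indices i < j the intersection is x = (a_i − a_j) / (j − i). Reading off the sorted break points: {2, 3}.
Verification: at each break x_0, at least two indices attain the minimum of min_i(a_i + i · x_0).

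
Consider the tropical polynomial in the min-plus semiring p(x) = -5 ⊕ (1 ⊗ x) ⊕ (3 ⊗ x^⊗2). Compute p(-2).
p(-2) = -5

A tropical monomial a ⊗ x^⊗i evaluates to a + i · x. Evaluating each term at x = -2:
  Term 0 contributes -5 + 0 · -2 = -5
  Term 1 contributes 1 + 1 · -2 = -1
  Term 2 contributes 3 + 2 · -2 = -1
p(-2) = ⊕ of these = min[-5, -1, -1] = -5.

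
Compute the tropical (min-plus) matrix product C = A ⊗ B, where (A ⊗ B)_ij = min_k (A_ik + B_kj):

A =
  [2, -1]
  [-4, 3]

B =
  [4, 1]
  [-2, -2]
A ⊗ B =
  [-3, -3]
  [0, -3]

Apply the min-plus product entry-by-entry:
  C[0][0] = min over k of (A[0][0] + B[0][0] = 2 + 4 = 6, A[0][1] + B[1][0] = -1 + -2 = -3) = -3 (attained at k = 1)
  C[0][1] = min over k of (A[0][0] + B[0][1] = 2 + 1 = 3, A[0][1] + B[1][1] = -1 + -2 = -3) = -3 (attained at k = 1)
  C[1][0] = min over k of (A[1][0] + B[0][0] = -4 + 4 = 0, A[1][1] + B[1][0] = 3 + -2 = 1) = 0 (attained at k = 0)
  C[1][1] = min over k of (A[1][0] + B[0][1] = -4 + 1 = -3, A[1][1] + B[1][1] = 3 + -2 = 1) = -3 (attained at k = 0)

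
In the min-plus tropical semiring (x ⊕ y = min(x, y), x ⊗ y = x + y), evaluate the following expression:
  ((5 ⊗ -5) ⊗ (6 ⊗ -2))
((5 ⊗ -5) ⊗ (6 ⊗ -2)) = 4

Expand innermost to outermost. Recall ⊕ takes the minimum of its arguments and ⊗ takes their sum. Working out the expression ((5 ⊗ -5) ⊗ (6 ⊗ -2)) gives 4.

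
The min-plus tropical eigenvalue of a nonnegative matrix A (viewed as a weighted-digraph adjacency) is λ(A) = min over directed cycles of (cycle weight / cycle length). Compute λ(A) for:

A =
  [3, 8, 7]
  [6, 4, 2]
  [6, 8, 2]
λ(A) = 2

Enumerate directed cycles and compute their means (weight / length). Sample:
  cycle 0 → 0: weight = 3, length = 1, mean = 3/1 ≈ 3.000
  cycle 1 → 1: weight = 4, length = 1, mean = 4/1 ≈ 4.000
  cycle 2 → 2: weight = 2, length = 1, mean = 2/1 ≈ 2.000
  cycle 0 → 1 → 0: weight = 14, length = 2, mean = 14/2 ≈ 7.000
  cycle 0 → 2 → 0: weight = 13, length = 2, mean = 13/2 ≈ 6.500
  cycle 1 → 0 → 1: weight = 14, length = 2, mean = 14/2 ≈ 7.000
Minimum mean = 2.000, attained e.g. along the cycle 2 → 2 with weight 2 and length 1. So λ(A) = 2/1 = 2.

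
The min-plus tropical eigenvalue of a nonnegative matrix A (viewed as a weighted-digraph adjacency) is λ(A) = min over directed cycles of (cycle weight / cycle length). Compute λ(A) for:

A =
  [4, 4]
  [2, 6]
λ(A) = 3

Enumerate directed cycles and compute their means (weight / length). Sample:
  cycle 0 → 0: weight = 4, length = 1, mean = 4/1 ≈ 4.000
  cycle 1 → 1: weight = 6, length = 1, mean = 6/1 ≈ 6.000
  cycle 0 → 1 → 0: weight = 6, length = 2, mean = 6/2 ≈ 3.000
  cycle 1 → 0 → 1: weight = 6, length = 2, mean = 6/2 ≈ 3.000
Minimum mean = 3.000, attained e.g. along the cycle 0 → 1 → 0 with weight 6 and length 2. So λ(A) = 6/2 = 3.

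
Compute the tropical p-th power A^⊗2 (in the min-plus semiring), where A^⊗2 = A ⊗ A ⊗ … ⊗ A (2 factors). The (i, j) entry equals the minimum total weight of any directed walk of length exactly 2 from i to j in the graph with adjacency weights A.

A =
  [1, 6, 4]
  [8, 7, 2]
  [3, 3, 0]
A^⊗2 =
  [2, 7, 4]
  [5, 5, 2]
  [3, 3, 0]

Each entry (A^⊗2)_ij equals the minimum over all length-2 walks i = v_0 → v_1 → … → v_2 = j of Σ_t A[v_t][v_{t+1}]. For example, for (i, j) = (0, 2) we minimise over 3 possible intermediate vertex sequences; the minimum is 4, attained along the walk 0 → 2 → 2.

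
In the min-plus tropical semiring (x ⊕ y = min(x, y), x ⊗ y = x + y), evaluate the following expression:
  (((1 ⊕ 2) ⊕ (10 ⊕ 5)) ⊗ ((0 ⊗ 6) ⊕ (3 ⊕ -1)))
(((1 ⊕ 2) ⊕ (10 ⊕ 5)) ⊗ ((0 ⊗ 6) ⊕ (3 ⊕ -1))) = 0

Expand innermost to outermost. Recall ⊕ takes the minimum of its arguments and ⊗ takes their sum. Working out the expression (((1 ⊕ 2) ⊕ (10 ⊕ 5)) ⊗ ((0 ⊗ 6) ⊕ (3 ⊕ -1))) gives 0.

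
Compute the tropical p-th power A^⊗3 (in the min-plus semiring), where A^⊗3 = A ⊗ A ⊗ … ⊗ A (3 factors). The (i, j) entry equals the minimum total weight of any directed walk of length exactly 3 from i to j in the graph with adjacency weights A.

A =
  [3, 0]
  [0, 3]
A^⊗3 =
  [3, 0]
  [0, 3]

Each entry (A^⊗3)_ij equals the minimum over all length-3 walks i = v_0 → v_1 → … → v_3 = j of Σ_t A[v_t][v_{t+1}]. For example, for (i, j) = (0, 1) we minimise over 4 possible intermediate vertex sequences; the minimum is 0, attained along the walk 0 → 1 → 0 → 1.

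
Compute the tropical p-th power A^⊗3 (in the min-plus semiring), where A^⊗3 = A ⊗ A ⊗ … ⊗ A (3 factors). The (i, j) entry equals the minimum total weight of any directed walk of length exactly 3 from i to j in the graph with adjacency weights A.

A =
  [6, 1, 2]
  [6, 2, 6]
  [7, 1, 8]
A^⊗3 =
  [9, 5, 9]
  [10, 6, 10]
  [9, 5, 9]

Each entry (A^⊗3)_ij equals the minimum over all length-3 walks i = v_0 → v_1 → … → v_3 = j of Σ_t A[v_t][v_{t+1}]. For example, for (i, j) = (0, 2) we minimise over 9 possible intermediate vertex sequences; the minimum is 9, attained along the walk 0 → 1 → 0 → 2.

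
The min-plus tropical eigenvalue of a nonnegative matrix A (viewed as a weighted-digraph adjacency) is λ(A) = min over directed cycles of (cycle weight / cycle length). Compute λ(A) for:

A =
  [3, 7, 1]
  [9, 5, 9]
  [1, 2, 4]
λ(A) = 1

Enumerate directed cycles and compute their means (weight / length). Sample:
  cycle 0 → 0: weight = 3, length = 1, mean = 3/1 ≈ 3.000
  cycle 1 → 1: weight = 5, length = 1, mean = 5/1 ≈ 5.000
  cycle 2 → 2: weight = 4, length = 1, mean = 4/1 ≈ 4.000
  cycle 0 → 1 → 0: weight = 16, length = 2, mean = 16/2 ≈ 8.000
  cycle 0 → 2 → 0: weight = 2, length = 2, mean = 2/2 ≈ 1.000
  cycle 1 → 0 → 1: weight = 16, length = 2, mean = 16/2 ≈ 8.000
Minimum mean = 1.000, attained e.g. along the cycle 0 → 2 → 0 with weight 2 and length 2. So λ(A) = 2/2 = 1.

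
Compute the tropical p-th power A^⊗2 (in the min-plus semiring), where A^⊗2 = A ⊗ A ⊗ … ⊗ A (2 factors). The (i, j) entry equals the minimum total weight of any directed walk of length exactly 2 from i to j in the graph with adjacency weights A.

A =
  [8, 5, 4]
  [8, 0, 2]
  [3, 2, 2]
A^⊗2 =
  [7, 5, 6]
  [5, 0, 2]
  [5, 2, 4]

Each entry (A^⊗2)_ij equals the minimum over all length-2 walks i = v_0 → v_1 → … → v_2 = j of Σ_t A[v_t][v_{t+1}]. For example, for (i, j) = (0, 2) we minimise over 3 possible intermediate vertex sequences; the minimum is 6, attained along the walk 0 → 2 → 2.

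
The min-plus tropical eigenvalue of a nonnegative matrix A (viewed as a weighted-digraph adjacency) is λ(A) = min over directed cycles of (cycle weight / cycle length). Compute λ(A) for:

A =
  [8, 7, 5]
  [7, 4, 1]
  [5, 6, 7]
λ(A) = 7/2

Enumerate directed cycles and compute their means (weight / length). Sample:
  cycle 0 → 0: weight = 8, length = 1, mean = 8/1 ≈ 8.000
  cycle 1 → 1: weight = 4, length = 1, mean = 4/1 ≈ 4.000
  cycle 2 → 2: weight = 7, length = 1, mean = 7/1 ≈ 7.000
  cycle 0 → 1 → 0: weight = 14, length = 2, mean = 14/2 ≈ 7.000
  cycle 0 → 2 → 0: weight = 10, length = 2, mean = 10/2 ≈ 5.000
  cycle 1 → 0 → 1: weight = 14, length = 2, mean = 14/2 ≈ 7.000
Minimum mean = 3.500, attained e.g. along the cycle 1 → 2 → 1 with weight 7 and length 2. So λ(A) = 7/2 = 7/2.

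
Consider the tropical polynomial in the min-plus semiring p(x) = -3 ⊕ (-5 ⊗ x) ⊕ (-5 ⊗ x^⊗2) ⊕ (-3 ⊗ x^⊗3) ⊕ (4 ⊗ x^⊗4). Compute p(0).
p(0) = -5

A tropical monomial a ⊗ x^⊗i evaluates to a + i · x. Evaluating each term at x = 0:
  Term 0 contributes -3 + 0 · 0 = -3
  Term 1 contributes -5 + 1 · 0 = -5
  Term 2 contributes -5 + 2 · 0 = -5
  Term 3 contributes -3 + 3 · 0 = -3
  Term 4 contributes 4 + 4 · 0 = 4
p(0) = ⊕ of these = min[-3, -5, -5, -3, 4] = -5.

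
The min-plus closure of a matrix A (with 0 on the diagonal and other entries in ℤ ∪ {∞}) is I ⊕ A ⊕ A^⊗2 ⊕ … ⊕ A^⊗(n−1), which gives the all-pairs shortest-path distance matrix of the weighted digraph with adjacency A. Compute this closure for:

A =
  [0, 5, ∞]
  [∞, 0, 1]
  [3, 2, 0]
Closure =
  [0, 5, 6]
  [4, 0, 1]
  [3, 2, 0]

This is the Floyd-Warshall all-pairs shortest-path computation. For each intermediate vertex k = 0, 1, …, 2, update dist[i][j] ← min(dist[i][j], dist[i][k] + dist[k][j]). The final matrix gives, for each (i, j), the minimum total weight of any directed path from i to j (possibly empty when i = j).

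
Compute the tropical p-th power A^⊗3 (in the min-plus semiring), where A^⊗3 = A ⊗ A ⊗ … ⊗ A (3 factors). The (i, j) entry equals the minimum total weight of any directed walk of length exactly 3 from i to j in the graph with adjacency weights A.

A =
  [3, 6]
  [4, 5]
A^⊗3 =
  [9, 12]
  [10, 13]

Each entry (A^⊗3)_ij equals the minimum over all length-3 walks i = v_0 → v_1 → … → v_3 = j of Σ_t A[v_t][v_{t+1}]. For example, for (i, j) = (0, 1) we minimise over 4 possible intermediate vertex sequences; the minimum is 12, attained along the walk 0 → 0 → 0 → 1.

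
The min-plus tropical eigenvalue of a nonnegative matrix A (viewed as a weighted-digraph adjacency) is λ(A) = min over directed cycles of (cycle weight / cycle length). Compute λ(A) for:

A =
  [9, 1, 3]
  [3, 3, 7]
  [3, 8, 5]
λ(A) = 2

Enumerate directed cycles and compute their means (weight / length). Sample:
  cycle 0 → 0: weight = 9, length = 1, mean = 9/1 ≈ 9.000
  cycle 1 → 1: weight = 3, length = 1, mean = 3/1 ≈ 3.000
  cycle 2 → 2: weight = 5, length = 1, mean = 5/1 ≈ 5.000
  cycle 0 → 1 → 0: weight = 4, length = 2, mean = 4/2 ≈ 2.000
  cycle 0 → 2 → 0: weight = 6, length = 2, mean = 6/2 ≈ 3.000
  cycle 1 → 0 → 1: weight = 4, length = 2, mean = 4/2 ≈ 2.000
Minimum mean = 2.000, attained e.g. along the cycle 0 → 1 → 0 with weight 4 and length 2. So λ(A) = 4/2 = 2.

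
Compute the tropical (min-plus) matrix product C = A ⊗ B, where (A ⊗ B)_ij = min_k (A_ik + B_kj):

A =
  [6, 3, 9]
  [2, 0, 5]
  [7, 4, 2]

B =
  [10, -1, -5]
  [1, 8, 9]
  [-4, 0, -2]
A ⊗ B =
  [4, 5, 1]
  [1, 1, -3]
  [-2, 2, 0]

Apply the min-plus product entry-by-entry:
  C[0][0] = min over k of (A[0][0] + B[0][0] = 6 + 10 = 16, A[0][1] + B[1][0] = 3 + 1 = 4, A[0][2] + B[2][0] = 9 + -4 = 5) = 4 (attained at k = 1)
  C[0][1] = min over k of (A[0][0] + B[0][1] = 6 + -1 = 5, A[0][1] + B[1][1] = 3 + 8 = 11, A[0][2] + B[2][1] = 9 + 0 = 9) = 5 (attained at k = 0)
  C[0][2] = min over k of (A[0][0] + B[0][2] = 6 + -5 = 1, A[0][1] + B[1][2] = 3 + 9 = 12, A[0][2] + B[2][2] = 9 + -2 = 7) = 1 (attained at k = 0)
  C[1][0] = min over k of (A[1][0] + B[0][0] = 2 + 10 = 12, A[1][1] + B[1][0] = 0 + 1 = 1, A[1][2] + B[2][0] = 5 + -4 = 1) = 1 (attained at k = 1)
  C[1][1] = min over k of (A[1][0] + B[0][1] = 2 + -1 = 1, A[1][1] + B[1][1] = 0 + 8 = 8, A[1][2] + B[2][1] = 5 + 0 = 5) = 1 (attained at k = 0)
  C[1][2] = min over k of (A[1][0] + B[0][2] = 2 + -5 = -3, A[1][1] + B[1][2] = 0 + 9 = 9, A[1][2] + B[2][2] = 5 + -2 = 3) = -3 (attained at k = 0)
  C[2][0] = min over k of (A[2][0] + B[0][0] = 7 + 10 = 17, A[2][1] + B[1][0] = 4 + 1 = 5, A[2][2] + B[2][0] = 2 + -4 = -2) = -2 (attained at k = 2)
  C[2][1] = min over k of (A[2][0] + B[0][1] = 7 + -1 = 6, A[2][1] + B[1][1] = 4 + 8 = 12, A[2][2] + B[2][1] = 2 + 0 = 2) = 2 (attained at k = 2)
  C[2][2] = min over k of (A[2][0] + B[0][2] = 7 + -5 = 2, A[2][1] + B[1][2] = 4 + 9 = 13, A[2][2] + B[2][2] = 2 + -2 = 0) = 0 (attained at k = 2)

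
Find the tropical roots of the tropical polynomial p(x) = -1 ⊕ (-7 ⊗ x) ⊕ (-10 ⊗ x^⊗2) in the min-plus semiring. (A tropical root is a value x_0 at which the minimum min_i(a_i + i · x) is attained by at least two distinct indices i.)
Roots: {3, 6}

Each tropical root is a break point of the lower envelope of the lines y = a_i + i · x (there are 3 lines, with slopes 0, 1, ..., 2). Only the lines that attain the minimum somewhere contribute to roots; other lines are dominated. Here the surviving (envelope) indices are i = 2, i = 1, i = 0.
Intersections between consecutive envelope lines give the roots: for adjacent envelope indices i < j the intersection is x = (a_i − a_j) / (j − i). Reading off the sorted break points: {3, 6}.
Verification: at each break x_0, at least two indices attain the minimum of min_i(a_i + i · x_0).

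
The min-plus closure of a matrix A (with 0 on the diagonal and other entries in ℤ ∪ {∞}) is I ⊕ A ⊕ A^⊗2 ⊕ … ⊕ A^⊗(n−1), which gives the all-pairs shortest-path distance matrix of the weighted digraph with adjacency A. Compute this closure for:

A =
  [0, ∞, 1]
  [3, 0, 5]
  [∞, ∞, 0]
Closure =
  [0, ∞, 1]
  [3, 0, 4]
  [∞, ∞, 0]

This is the Floyd-Warshall all-pairs shortest-path computation. For each intermediate vertex k = 0, 1, …, 2, update dist[i][j] ← min(dist[i][j], dist[i][k] + dist[k][j]). The final matrix gives, for each (i, j), the minimum total weight of any directed path from i to j (possibly empty when i = j).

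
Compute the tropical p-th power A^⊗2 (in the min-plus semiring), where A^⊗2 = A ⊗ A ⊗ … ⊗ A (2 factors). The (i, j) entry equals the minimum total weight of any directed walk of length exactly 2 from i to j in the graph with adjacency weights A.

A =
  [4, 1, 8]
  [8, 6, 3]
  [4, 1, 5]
A^⊗2 =
  [8, 5, 4]
  [7, 4, 8]
  [8, 5, 4]

Each entry (A^⊗2)_ij equals the minimum over all length-2 walks i = v_0 → v_1 → … → v_2 = j of Σ_t A[v_t][v_{t+1}]. For example, for (i, j) = (0, 2) we minimise over 3 possible intermediate vertex sequences; the minimum is 4, attained along the walk 0 → 1 → 2.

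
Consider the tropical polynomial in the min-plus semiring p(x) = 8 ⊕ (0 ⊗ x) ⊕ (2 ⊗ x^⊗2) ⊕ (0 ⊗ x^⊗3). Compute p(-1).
p(-1) = -3

A tropical monomial a ⊗ x^⊗i evaluates to a + i · x. Evaluating each term at x = -1:
  Term 0 contributes 8 + 0 · -1 = 8
  Term 1 contributes 0 + 1 · -1 = -1
  Term 2 contributes 2 + 2 · -1 = 0
  Term 3 contributes 0 + 3 · -1 = -3
p(-1) = ⊕ of these = min[8, -1, 0, -3] = -3.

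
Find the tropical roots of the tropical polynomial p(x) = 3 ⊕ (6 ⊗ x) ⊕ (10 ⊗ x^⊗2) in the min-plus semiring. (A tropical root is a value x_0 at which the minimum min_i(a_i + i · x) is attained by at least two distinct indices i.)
Roots: {-4, -3}

Each tropical root is a break point of the lower envelope of the lines y = a_i + i · x (there are 3 lines, with slopes 0, 1, ..., 2). Only the lines that attain the minimum somewhere contribute to roots; other lines are dominated. Here the surviving (envelope) indices are i = 2, i = 1, i = 0.
Intersections between consecutive envelope lines give the roots: for adjacent envelope indices i < j the intersection is x = (a_i − a_j) / (j − i). Reading off the sorted break points: {-4, -3}.
Verification: at each break x_0, at least two indices attain the minimum of min_i(a_i + i · x_0).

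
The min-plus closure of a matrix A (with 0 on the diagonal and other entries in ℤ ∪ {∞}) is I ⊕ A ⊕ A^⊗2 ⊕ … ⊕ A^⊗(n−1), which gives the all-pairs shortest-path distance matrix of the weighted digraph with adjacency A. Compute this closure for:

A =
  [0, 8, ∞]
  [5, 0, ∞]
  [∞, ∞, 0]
Closure =
  [0, 8, ∞]
  [5, 0, ∞]
  [∞, ∞, 0]

This is the Floyd-Warshall all-pairs shortest-path computation. For each intermediate vertex k = 0, 1, …, 2, update dist[i][j] ← min(dist[i][j], dist[i][k] + dist[k][j]). The final matrix gives, for each (i, j), the minimum total weight of any directed path from i to j (possibly empty when i = j).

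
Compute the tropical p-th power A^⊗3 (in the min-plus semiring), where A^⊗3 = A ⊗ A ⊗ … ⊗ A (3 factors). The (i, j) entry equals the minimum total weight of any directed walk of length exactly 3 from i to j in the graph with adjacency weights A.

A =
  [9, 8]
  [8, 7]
A^⊗3 =
  [23, 22]
  [22, 21]

Each entry (A^⊗3)_ij equals the minimum over all length-3 walks i = v_0 → v_1 → … → v_3 = j of Σ_t A[v_t][v_{t+1}]. For example, for (i, j) = (0, 1) we minimise over 4 possible intermediate vertex sequences; the minimum is 22, attained along the walk 0 → 1 → 1 → 1.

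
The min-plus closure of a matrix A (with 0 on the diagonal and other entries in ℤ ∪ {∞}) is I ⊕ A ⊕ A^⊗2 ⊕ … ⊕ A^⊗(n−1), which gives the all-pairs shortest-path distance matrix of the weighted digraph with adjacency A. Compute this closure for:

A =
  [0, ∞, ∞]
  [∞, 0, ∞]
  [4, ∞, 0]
Closure =
  [0, ∞, ∞]
  [∞, 0, ∞]
  [4, ∞, 0]

This is the Floyd-Warshall all-pairs shortest-path computation. For each intermediate vertex k = 0, 1, …, 2, update dist[i][j] ← min(dist[i][j], dist[i][k] + dist[k][j]). The final matrix gives, for each (i, j), the minimum total weight of any directed path from i to j (possibly empty when i = j).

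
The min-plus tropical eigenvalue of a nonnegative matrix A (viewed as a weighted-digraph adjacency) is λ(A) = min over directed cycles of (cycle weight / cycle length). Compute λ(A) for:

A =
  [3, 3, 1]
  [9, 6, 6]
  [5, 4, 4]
λ(A) = 3

Enumerate directed cycles and compute their means (weight / length). Sample:
  cycle 0 → 0: weight = 3, length = 1, mean = 3/1 ≈ 3.000
  cycle 1 → 1: weight = 6, length = 1, mean = 6/1 ≈ 6.000
  cycle 2 → 2: weight = 4, length = 1, mean = 4/1 ≈ 4.000
  cycle 0 → 1 → 0: weight = 12, length = 2, mean = 12/2 ≈ 6.000
  cycle 0 → 2 → 0: weight = 6, length = 2, mean = 6/2 ≈ 3.000
  cycle 1 → 0 → 1: weight = 12, length = 2, mean = 12/2 ≈ 6.000
Minimum mean = 3.000, attained e.g. along the cycle 0 → 0 with weight 3 and length 1. So λ(A) = 3/1 = 3.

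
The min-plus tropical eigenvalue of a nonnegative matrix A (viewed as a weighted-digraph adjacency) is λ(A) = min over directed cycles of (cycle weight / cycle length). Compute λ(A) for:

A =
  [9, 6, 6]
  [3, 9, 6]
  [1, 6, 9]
λ(A) = 7/2

Enumerate directed cycles and compute their means (weight / length). Sample:
  cycle 0 → 0: weight = 9, length = 1, mean = 9/1 ≈ 9.000
  cycle 1 → 1: weight = 9, length = 1, mean = 9/1 ≈ 9.000
  cycle 2 → 2: weight = 9, length = 1, mean = 9/1 ≈ 9.000
  cycle 0 → 1 → 0: weight = 9, length = 2, mean = 9/2 ≈ 4.500
  cycle 0 → 2 → 0: weight = 7, length = 2, mean = 7/2 ≈ 3.500
  cycle 1 → 0 → 1: weight = 9, length = 2, mean = 9/2 ≈ 4.500
Minimum mean = 3.500, attained e.g. along the cycle 0 → 2 → 0 with weight 7 and length 2. So λ(A) = 7/2 = 7/2.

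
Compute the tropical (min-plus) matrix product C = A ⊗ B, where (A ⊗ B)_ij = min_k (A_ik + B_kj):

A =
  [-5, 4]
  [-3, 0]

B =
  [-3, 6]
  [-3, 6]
A ⊗ B =
  [-8, 1]
  [-6, 3]

Apply the min-plus product entry-by-entry:
  C[0][0] = min over k of (A[0][0] + B[0][0] = -5 + -3 = -8, A[0][1] + B[1][0] = 4 + -3 = 1) = -8 (attained at k = 0)
  C[0][1] = min over k of (A[0][0] + B[0][1] = -5 + 6 = 1, A[0][1] + B[1][1] = 4 + 6 = 10) = 1 (attained at k = 0)
  C[1][0] = min over k of (A[1][0] + B[0][0] = -3 + -3 = -6, A[1][1] + B[1][0] = 0 + -3 = -3) = -6 (attained at k = 0)
  C[1][1] = min over k of (A[1][0] + B[0][1] = -3 + 6 = 3, A[1][1] + B[1][1] = 0 + 6 = 6) = 3 (attained at k = 0)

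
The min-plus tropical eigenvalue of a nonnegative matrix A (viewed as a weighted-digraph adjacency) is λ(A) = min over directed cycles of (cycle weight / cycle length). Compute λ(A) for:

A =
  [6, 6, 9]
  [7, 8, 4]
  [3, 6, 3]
λ(A) = 3

Enumerate directed cycles and compute their means (weight / length). Sample:
  cycle 0 → 0: weight = 6, length = 1, mean = 6/1 ≈ 6.000
  cycle 1 → 1: weight = 8, length = 1, mean = 8/1 ≈ 8.000
  cycle 2 → 2: weight = 3, length = 1, mean = 3/1 ≈ 3.000
  cycle 0 → 1 → 0: weight = 13, length = 2, mean = 13/2 ≈ 6.500
  cycle 0 → 2 → 0: weight = 12, length = 2, mean = 12/2 ≈ 6.000
  cycle 1 → 0 → 1: weight = 13, length = 2, mean = 13/2 ≈ 6.500
Minimum mean = 3.000, attained e.g. along the cycle 2 → 2 with weight 3 and length 1. So λ(A) = 3/1 = 3.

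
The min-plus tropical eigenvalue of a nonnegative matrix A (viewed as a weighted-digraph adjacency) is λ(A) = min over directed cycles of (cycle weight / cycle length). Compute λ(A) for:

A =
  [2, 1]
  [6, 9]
λ(A) = 2

Enumerate directed cycles and compute their means (weight / length). Sample:
  cycle 0 → 0: weight = 2, length = 1, mean = 2/1 ≈ 2.000
  cycle 1 → 1: weight = 9, length = 1, mean = 9/1 ≈ 9.000
  cycle 0 → 1 → 0: weight = 7, length = 2, mean = 7/2 ≈ 3.500
  cycle 1 → 0 → 1: weight = 7, length = 2, mean = 7/2 ≈ 3.500
Minimum mean = 2.000, attained e.g. along the cycle 0 → 0 with weight 2 and length 1. So λ(A) = 2/1 = 2.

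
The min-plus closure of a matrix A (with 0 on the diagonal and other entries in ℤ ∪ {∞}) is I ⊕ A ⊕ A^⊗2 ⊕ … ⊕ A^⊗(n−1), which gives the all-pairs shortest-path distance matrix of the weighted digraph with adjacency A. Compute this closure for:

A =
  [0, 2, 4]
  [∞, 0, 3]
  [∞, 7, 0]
Closure =
  [0, 2, 4]
  [∞, 0, 3]
  [∞, 7, 0]

This is the Floyd-Warshall all-pairs shortest-path computation. For each intermediate vertex k = 0, 1, …, 2, update dist[i][j] ← min(dist[i][j], dist[i][k] + dist[k][j]). The final matrix gives, for each (i, j), the minimum total weight of any directed path from i to j (possibly empty when i = j).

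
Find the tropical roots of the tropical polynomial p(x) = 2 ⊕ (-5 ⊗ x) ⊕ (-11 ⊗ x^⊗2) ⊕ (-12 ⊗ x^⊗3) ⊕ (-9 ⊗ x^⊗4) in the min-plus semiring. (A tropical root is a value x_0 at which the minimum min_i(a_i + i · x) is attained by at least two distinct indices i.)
Roots: {-3, 1, 6, 7}

Each tropical root is a break point of the lower envelope of the lines y = a_i + i · x (there are 5 lines, with slopes 0, 1, ..., 4). Only the lines that attain the minimum somewhere contribute to roots; other lines are dominated. Here the surviving (envelope) indices are i = 4, i = 3, i = 2, i = 1, i = 0.
Intersections between consecutive envelope lines give the roots: for adjacent envelope indices i < j the intersection is x = (a_i − a_j) / (j − i). Reading off the sorted break points: {-3, 1, 6, 7}.
Verification: at each break x_0, at least two indices attain the minimum of min_i(a_i + i · x_0).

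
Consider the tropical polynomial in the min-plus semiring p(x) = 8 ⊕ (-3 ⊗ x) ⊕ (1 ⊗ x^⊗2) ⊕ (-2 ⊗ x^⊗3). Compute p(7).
p(7) = 4

A tropical monomial a ⊗ x^⊗i evaluates to a + i · x. Evaluating each term at x = 7:
  Term 0 contributes 8 + 0 · 7 = 8
  Term 1 contributes -3 + 1 · 7 = 4
  Term 2 contributes 1 + 2 · 7 = 15
  Term 3 contributes -2 + 3 · 7 = 19
p(7) = ⊕ of these = min[8, 4, 15, 19] = 4.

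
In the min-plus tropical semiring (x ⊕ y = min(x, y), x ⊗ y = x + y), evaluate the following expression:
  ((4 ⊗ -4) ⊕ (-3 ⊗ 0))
((4 ⊗ -4) ⊕ (-3 ⊗ 0)) = -3

Expand innermost to outermost. Recall ⊕ takes the minimum of its arguments and ⊗ takes their sum. Working out the expression ((4 ⊗ -4) ⊕ (-3 ⊗ 0)) gives -3.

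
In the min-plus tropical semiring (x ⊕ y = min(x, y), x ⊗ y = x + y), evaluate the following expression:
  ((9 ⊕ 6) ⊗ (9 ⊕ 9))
((9 ⊕ 6) ⊗ (9 ⊕ 9)) = 15

Expand innermost to outermost. Recall ⊕ takes the minimum of its arguments and ⊗ takes their sum. Working out the expression ((9 ⊕ 6) ⊗ (9 ⊕ 9)) gives 15.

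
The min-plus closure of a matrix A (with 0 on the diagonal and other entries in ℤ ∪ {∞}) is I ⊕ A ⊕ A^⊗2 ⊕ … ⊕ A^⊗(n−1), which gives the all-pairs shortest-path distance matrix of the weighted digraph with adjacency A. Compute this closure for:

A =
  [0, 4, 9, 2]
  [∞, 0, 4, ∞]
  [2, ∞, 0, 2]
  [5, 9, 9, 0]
Closure =
  [0, 4, 8, 2]
  [6, 0, 4, 6]
  [2, 6, 0, 2]
  [5, 9, 9, 0]

This is the Floyd-Warshall all-pairs shortest-path computation. For each intermediate vertex k = 0, 1, …, 3, update dist[i][j] ← min(dist[i][j], dist[i][k] + dist[k][j]). The final matrix gives, for each (i, j), the minimum total weight of any directed path from i to j (possibly empty when i = j).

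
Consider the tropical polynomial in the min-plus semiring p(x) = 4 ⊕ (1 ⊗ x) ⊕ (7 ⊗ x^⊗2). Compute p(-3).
p(-3) = -2

A tropical monomial a ⊗ x^⊗i evaluates to a + i · x. Evaluating each term at x = -3:
  Term 0 contributes 4 + 0 · -3 = 4
  Term 1 contributes 1 + 1 · -3 = -2
  Term 2 contributes 7 + 2 · -3 = 1
p(-3) = ⊕ of these = min[4, -2, 1] = -2.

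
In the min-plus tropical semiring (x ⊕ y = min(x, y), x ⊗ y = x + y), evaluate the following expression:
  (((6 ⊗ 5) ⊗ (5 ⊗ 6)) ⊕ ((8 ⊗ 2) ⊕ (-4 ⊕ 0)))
(((6 ⊗ 5) ⊗ (5 ⊗ 6)) ⊕ ((8 ⊗ 2) ⊕ (-4 ⊕ 0))) = -4

Expand innermost to outermost. Recall ⊕ takes the minimum of its arguments and ⊗ takes their sum. Working out the expression (((6 ⊗ 5) ⊗ (5 ⊗ 6)) ⊕ ((8 ⊗ 2) ⊕ (-4 ⊕ 0))) gives -4.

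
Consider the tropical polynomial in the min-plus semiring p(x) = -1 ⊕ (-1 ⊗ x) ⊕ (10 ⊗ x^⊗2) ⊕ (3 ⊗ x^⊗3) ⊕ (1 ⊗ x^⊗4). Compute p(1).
p(1) = -1

A tropical monomial a ⊗ x^⊗i evaluates to a + i · x. Evaluating each term at x = 1:
  Term 0 contributes -1 + 0 · 1 = -1
  Term 1 contributes -1 + 1 · 1 = 0
  Term 2 contributes 10 + 2 · 1 = 12
  Term 3 contributes 3 + 3 · 1 = 6
  Term 4 contributes 1 + 4 · 1 = 5
p(1) = ⊕ of these = min[-1, 0, 12, 6, 5] = -1.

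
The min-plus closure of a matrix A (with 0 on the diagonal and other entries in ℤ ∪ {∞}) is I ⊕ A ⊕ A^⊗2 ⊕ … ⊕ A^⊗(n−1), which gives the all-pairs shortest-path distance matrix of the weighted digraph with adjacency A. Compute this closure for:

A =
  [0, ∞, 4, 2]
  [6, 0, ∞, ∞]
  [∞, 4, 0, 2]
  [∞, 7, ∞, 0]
Closure =
  [0, 8, 4, 2]
  [6, 0, 10, 8]
  [10, 4, 0, 2]
  [13, 7, 17, 0]

This is the Floyd-Warshall all-pairs shortest-path computation. For each intermediate vertex k = 0, 1, …, 3, update dist[i][j] ← min(dist[i][j], dist[i][k] + dist[k][j]). The final matrix gives, for each (i, j), the minimum total weight of any directed path from i to j (possibly empty when i = j).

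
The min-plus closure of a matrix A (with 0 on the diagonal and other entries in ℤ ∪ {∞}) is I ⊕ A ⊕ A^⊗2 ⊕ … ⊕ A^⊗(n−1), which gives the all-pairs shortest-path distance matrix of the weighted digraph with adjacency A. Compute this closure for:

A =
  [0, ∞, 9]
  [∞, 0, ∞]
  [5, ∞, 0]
Closure =
  [0, ∞, 9]
  [∞, 0, ∞]
  [5, ∞, 0]

This is the Floyd-Warshall all-pairs shortest-path computation. For each intermediate vertex k = 0, 1, …, 2, update dist[i][j] ← min(dist[i][j], dist[i][k] + dist[k][j]). The final matrix gives, for each (i, j), the minimum total weight of any directed path from i to j (possibly empty when i = j).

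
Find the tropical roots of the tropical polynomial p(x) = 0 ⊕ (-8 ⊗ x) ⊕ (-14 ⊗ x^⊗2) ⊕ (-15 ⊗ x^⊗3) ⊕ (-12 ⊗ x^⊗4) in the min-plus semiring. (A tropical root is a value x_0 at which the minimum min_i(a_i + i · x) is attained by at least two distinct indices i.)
Roots: {-3, 1, 6, 8}

Each tropical root is a break point of the lower envelope of the lines y = a_i + i · x (there are 5 lines, with slopes 0, 1, ..., 4). Only the lines that attain the minimum somewhere contribute to roots; other lines are dominated. Here the surviving (envelope) indices are i = 4, i = 3, i = 2, i = 1, i = 0.
Intersections between consecutive envelope lines give the roots: for adjacent envelope indices i < j the intersection is x = (a_i − a_j) / (j − i). Reading off the sorted break points: {-3, 1, 6, 8}.
Verification: at each break x_0, at least two indices attain the minimum of min_i(a_i + i · x_0).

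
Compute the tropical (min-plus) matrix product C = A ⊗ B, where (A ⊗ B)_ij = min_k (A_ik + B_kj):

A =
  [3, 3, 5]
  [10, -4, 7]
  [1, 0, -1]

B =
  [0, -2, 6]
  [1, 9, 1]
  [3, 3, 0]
A ⊗ B =
  [3, 1, 4]
  [-3, 5, -3]
  [1, -1, -1]

Apply the min-plus product entry-by-entry:
  C[0][0] = min over k of (A[0][0] + B[0][0] = 3 + 0 = 3, A[0][1] + B[1][0] = 3 + 1 = 4, A[0][2] + B[2][0] = 5 + 3 = 8) = 3 (attained at k = 0)
  C[0][1] = min over k of (A[0][0] + B[0][1] = 3 + -2 = 1, A[0][1] + B[1][1] = 3 + 9 = 12, A[0][2] + B[2][1] = 5 + 3 = 8) = 1 (attained at k = 0)
  C[0][2] = min over k of (A[0][0] + B[0][2] = 3 + 6 = 9, A[0][1] + B[1][2] = 3 + 1 = 4, A[0][2] + B[2][2] = 5 + 0 = 5) = 4 (attained at k = 1)
  C[1][0] = min over k of (A[1][0] + B[0][0] = 10 + 0 = 10, A[1][1] + B[1][0] = -4 + 1 = -3, A[1][2] + B[2][0] = 7 + 3 = 10) = -3 (attained at k = 1)
  C[1][1] = min over k of (A[1][0] + B[0][1] = 10 + -2 = 8, A[1][1] + B[1][1] = -4 + 9 = 5, A[1][2] + B[2][1] = 7 + 3 = 10) = 5 (attained at k = 1)
  C[1][2] = min over k of (A[1][0] + B[0][2] = 10 + 6 = 16, A[1][1] + B[1][2] = -4 + 1 = -3, A[1][2] + B[2][2] = 7 + 0 = 7) = -3 (attained at k = 1)
  C[2][0] = min over k of (A[2][0] + B[0][0] = 1 + 0 = 1, A[2][1] + B[1][0] = 0 + 1 = 1, A[2][2] + B[2][0] = -1 + 3 = 2) = 1 (attained at k = 0)
  C[2][1] = min over k of (A[2][0] + B[0][1] = 1 + -2 = -1, A[2][1] + B[1][1] = 0 + 9 = 9, A[2][2] + B[2][1] = -1 + 3 = 2) = -1 (attained at k = 0)
  C[2][2] = min over k of (A[2][0] + B[0][2] = 1 + 6 = 7, A[2][1] + B[1][2] = 0 + 1 = 1, A[2][2] + B[2][2] = -1 + 0 = -1) = -1 (attained at k = 2)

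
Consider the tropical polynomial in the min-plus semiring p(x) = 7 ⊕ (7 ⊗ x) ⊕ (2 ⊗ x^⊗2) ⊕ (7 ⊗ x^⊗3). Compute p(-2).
p(-2) = -2

A tropical monomial a ⊗ x^⊗i evaluates to a + i · x. Evaluating each term at x = -2:
  Term 0 contributes 7 + 0 · -2 = 7
  Term 1 contributes 7 + 1 · -2 = 5
  Term 2 contributes 2 + 2 · -2 = -2
  Term 3 contributes 7 + 3 · -2 = 1
p(-2) = ⊕ of these = min[7, 5, -2, 1] = -2.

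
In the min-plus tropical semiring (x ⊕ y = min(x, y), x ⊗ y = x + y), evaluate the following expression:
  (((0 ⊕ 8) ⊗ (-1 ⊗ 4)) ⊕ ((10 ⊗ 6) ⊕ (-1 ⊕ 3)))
(((0 ⊕ 8) ⊗ (-1 ⊗ 4)) ⊕ ((10 ⊗ 6) ⊕ (-1 ⊕ 3))) = -1

Expand innermost to outermost. Recall ⊕ takes the minimum of its arguments and ⊗ takes their sum. Working out the expression (((0 ⊕ 8) ⊗ (-1 ⊗ 4)) ⊕ ((10 ⊗ 6) ⊕ (-1 ⊕ 3))) gives -1.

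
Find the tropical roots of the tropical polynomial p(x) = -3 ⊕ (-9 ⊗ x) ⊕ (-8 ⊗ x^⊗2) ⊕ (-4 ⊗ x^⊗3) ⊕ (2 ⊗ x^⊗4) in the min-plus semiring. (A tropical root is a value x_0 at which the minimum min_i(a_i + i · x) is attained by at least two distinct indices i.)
Roots: {-6, -4, -1, 6}

Each tropical root is a break point of the lower envelope of the lines y = a_i + i · x (there are 5 lines, with slopes 0, 1, ..., 4). Only the lines that attain the minimum somewhere contribute to roots; other lines are dominated. Here the surviving (envelope) indices are i = 4, i = 3, i = 2, i = 1, i = 0.
Intersections between consecutive envelope lines give the roots: for adjacent envelope indices i < j the intersection is x = (a_i − a_j) / (j − i). Reading off the sorted break points: {-6, -4, -1, 6}.
Verification: at each break x_0, at least two indices attain the minimum of min_i(a_i + i · x_0).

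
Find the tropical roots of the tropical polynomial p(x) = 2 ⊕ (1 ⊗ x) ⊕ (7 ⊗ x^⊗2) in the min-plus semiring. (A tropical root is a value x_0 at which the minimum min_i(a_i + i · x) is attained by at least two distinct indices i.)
Roots: {-6, 1}

Each tropical root is a break point of the lower envelope of the lines y = a_i + i · x (there are 3 lines, with slopes 0, 1, ..., 2). Only the lines that attain the minimum somewhere contribute to roots; other lines are dominated. Here the surviving (envelope) indices are i = 2, i = 1, i = 0.
Intersections between consecutive envelope lines give the roots: for adjacent envelope indices i < j the intersection is x = (a_i − a_j) / (j − i). Reading off the sorted break points: {-6, 1}.
Verification: at each break x_0, at least two indices attain the minimum of min_i(a_i + i · x_0).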